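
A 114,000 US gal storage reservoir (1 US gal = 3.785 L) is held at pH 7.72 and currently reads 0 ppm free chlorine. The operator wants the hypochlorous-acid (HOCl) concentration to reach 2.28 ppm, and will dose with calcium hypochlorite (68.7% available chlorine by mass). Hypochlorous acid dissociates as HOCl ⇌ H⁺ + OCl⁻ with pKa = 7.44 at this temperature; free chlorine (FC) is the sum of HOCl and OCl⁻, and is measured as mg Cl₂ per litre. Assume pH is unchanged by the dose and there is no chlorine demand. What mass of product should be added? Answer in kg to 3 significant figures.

4.16 kg

Volume: 114,000 US gal × 3.785 L/gal = 431,490 L.
[OCl⁻]/[HOCl] = 10^(pH − pKa) = 10^(7.72 − 7.44) = 1.905; fraction as HOCl = 1/(1 + 1.905) = 0.3442.
Free chlorine required for 2.28 ppm HOCl: 2.28 / 0.3442 = 6.624 ppm.
FC to add: 6.624 − 0 = 6.624 mg/L as Cl₂.
Cl₂ equivalent: 6.624 mg/L × 431,490 L = 2858 g.
Product at 68.7% available Cl: 2858 / 0.687 = 4161 g.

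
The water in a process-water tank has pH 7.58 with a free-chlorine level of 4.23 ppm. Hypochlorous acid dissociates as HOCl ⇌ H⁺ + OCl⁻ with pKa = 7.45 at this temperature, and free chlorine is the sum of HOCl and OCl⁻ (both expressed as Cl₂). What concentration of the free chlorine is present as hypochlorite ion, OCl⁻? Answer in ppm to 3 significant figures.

[OCl⁻]/[HOCl] = 10^(pH − pKa) = 10^(7.58 − 7.45) = 10^0.13 = 1.349.
Fraction as HOCl = 1 / (1 + 1.349) = 0.4257.
OCl⁻ = (1 − 0.4257) × 4.23 ppm = 2.429 ppm.

2.43 ppm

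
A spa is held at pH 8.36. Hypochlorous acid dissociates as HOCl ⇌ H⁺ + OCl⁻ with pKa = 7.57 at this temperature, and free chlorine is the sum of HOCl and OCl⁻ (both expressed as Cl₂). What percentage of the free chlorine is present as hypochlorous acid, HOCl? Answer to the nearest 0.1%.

14.0%

[OCl⁻]/[HOCl] = 10^(pH − pKa) = 10^(8.36 − 7.57) = 10^0.79 = 6.166.
Fraction as HOCl = 1 / (1 + 6.166) = 0.1395.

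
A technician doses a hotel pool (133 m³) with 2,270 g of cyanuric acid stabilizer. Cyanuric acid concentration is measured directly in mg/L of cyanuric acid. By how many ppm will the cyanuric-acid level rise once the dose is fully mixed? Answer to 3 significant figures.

17.1 ppm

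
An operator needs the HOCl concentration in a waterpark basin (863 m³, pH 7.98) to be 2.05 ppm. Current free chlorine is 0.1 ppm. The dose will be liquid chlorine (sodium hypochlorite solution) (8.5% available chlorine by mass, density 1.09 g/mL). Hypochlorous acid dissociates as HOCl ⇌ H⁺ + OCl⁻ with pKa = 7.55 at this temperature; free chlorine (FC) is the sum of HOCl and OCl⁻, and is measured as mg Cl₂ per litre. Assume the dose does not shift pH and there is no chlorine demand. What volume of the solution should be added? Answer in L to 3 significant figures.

Volume: 863 m³ = 863,000 L.
[OCl⁻]/[HOCl] = 10^(pH − pKa) = 10^(7.98 − 7.55) = 2.692; fraction as HOCl = 1/(1 + 2.692) = 0.2709.
Free chlorine required for 2.05 ppm HOCl: 2.05 / 0.2709 = 7.568 ppm.
FC to add: 7.568 − 0.1 = 7.468 mg/L as Cl₂.
Cl₂ equivalent: 7.468 mg/L × 863,000 L = 6445 g.
Product at 8.5% available Cl: 6445 / 0.085 = 75,820 g.
Volume: 75,820 g ÷ 1.09 g/mL = 69,560 mL.

69.6 L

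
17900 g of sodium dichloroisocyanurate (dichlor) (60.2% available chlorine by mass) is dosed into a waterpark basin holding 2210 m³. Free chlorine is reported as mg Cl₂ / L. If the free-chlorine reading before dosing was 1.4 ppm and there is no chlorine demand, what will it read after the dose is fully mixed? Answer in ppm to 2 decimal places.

Volume: 2210 m³ = 2,210,000 L.
Available chlorine delivered: 17,900 g × 0.602 = 10,780 g as Cl₂.
Concentration rise: 10,780 g / 2,210,000 L = 4.876 mg/L = 4.88 ppm.
Final FC: 1.4 + 4.88 = 6.28 ppm.

6.28 ppm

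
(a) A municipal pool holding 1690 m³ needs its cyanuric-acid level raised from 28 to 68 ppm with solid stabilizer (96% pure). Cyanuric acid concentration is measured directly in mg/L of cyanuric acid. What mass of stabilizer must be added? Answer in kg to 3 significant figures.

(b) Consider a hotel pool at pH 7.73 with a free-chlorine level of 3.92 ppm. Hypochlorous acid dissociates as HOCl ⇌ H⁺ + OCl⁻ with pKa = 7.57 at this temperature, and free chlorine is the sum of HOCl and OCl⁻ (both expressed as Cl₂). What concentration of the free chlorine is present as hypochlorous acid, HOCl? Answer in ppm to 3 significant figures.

(a) 70.4 kg; (b) 1.60 ppm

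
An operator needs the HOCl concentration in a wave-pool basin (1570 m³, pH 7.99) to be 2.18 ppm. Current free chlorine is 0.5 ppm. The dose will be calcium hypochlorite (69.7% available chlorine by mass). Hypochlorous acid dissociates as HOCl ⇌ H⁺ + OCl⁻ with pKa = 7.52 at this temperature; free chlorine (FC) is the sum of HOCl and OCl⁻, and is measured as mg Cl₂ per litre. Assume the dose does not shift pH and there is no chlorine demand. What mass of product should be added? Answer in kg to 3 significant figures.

18.3 kg

Volume: 1570 m³ = 1,570,000 L.
[OCl⁻]/[HOCl] = 10^(pH − pKa) = 10^(7.99 − 7.52) = 2.951; fraction as HOCl = 1/(1 + 2.951) = 0.2531.
Free chlorine required for 2.18 ppm HOCl: 2.18 / 0.2531 = 8.614 ppm.
FC to add: 8.614 − 0.5 = 8.114 mg/L as Cl₂.
Cl₂ equivalent: 8.114 mg/L × 1,570,000 L = 12,740 g.
Product at 69.7% available Cl: 12,740 / 0.697 = 18,280 g.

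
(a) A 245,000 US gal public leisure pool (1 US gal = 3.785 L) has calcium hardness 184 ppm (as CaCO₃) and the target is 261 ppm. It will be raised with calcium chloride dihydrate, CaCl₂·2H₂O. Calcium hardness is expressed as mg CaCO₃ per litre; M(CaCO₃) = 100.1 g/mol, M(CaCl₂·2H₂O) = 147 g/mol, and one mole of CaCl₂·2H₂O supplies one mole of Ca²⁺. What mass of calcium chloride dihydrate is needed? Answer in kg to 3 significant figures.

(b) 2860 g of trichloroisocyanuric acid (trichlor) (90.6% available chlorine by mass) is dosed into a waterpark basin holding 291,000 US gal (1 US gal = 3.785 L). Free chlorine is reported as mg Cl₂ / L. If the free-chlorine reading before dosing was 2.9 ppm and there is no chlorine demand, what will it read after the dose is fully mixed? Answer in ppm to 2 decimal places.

(a) 105 kg; (b) 5.25 ppm

(a) Volume: 245,000 US gal × 3.785 L/gal = 927,325 L.
(a) Hardness to add: (261 − 184) = 77 mg/L as CaCO₃ × 927,325 L = 71,400 g as CaCO₃.
(a) Moles of Ca²⁺ (1 mol Ca²⁺ ≡ 1 mol CaCO₃): 71,400 / 100.1 g/mol = 713.3 mol.
(a) Mass of CaCl₂·2H₂O: 713.3 × 147 = 104,900 g.

(b) Volume: 291,000 US gal × 3.785 L/gal = 1,101,435 L.
(b) Available chlorine delivered: 2860 g × 0.906 = 2591 g as Cl₂.
(b) Concentration rise: 2591 g / 1,101,435 L = 2.353 mg/L = 2.35 ppm.
(b) Final FC: 2.9 + 2.35 = 5.25 ppm.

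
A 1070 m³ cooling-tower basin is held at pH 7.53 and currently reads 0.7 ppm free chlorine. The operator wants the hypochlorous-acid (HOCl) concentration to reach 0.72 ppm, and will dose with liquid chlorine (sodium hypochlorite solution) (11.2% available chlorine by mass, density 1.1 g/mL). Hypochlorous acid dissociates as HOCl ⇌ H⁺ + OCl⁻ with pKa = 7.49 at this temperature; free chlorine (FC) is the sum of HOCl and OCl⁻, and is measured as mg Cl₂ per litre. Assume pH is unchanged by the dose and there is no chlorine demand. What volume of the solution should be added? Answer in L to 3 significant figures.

7.03 L

Volume: 1070 m³ = 1,070,000 L.
[OCl⁻]/[HOCl] = 10^(pH − pKa) = 10^(7.53 − 7.49) = 1.096; fraction as HOCl = 1/(1 + 1.096) = 0.477.
Free chlorine required for 0.72 ppm HOCl: 0.72 / 0.477 = 1.509 ppm.
FC to add: 1.509 − 0.7 = 0.8095 mg/L as Cl₂.
Cl₂ equivalent: 0.8095 mg/L × 1,070,000 L = 866.1 g.
Product at 11.2% available Cl: 866.1 / 0.112 = 7733 g.
Volume: 7733 g ÷ 1.1 g/mL = 7030 mL.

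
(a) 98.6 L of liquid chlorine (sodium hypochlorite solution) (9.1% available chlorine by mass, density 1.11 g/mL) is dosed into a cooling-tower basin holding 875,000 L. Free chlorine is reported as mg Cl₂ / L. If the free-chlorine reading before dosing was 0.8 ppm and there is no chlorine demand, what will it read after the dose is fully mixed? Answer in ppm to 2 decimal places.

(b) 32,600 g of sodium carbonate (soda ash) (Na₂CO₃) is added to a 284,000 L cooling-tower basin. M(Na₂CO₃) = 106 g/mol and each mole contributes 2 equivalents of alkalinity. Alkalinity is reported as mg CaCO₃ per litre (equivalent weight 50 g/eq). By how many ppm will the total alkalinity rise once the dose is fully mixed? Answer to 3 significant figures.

(a) 12.18 ppm; (b) 108 ppm

(a) Mass of solution: 98.6 L × 1000 mL/L × 1.11 g/mL = 109,400 g.
(a) Available chlorine delivered: 109,400 g × 0.091 = 9960 g as Cl₂.
(a) Concentration rise: 9960 g / 875,000 L = 11.38 mg/L = 11.38 ppm.
(a) Final FC: 0.8 + 11.38 = 12.18 ppm.

(b) Moles of Na₂CO₃: 32,600 g ÷ 106 g/mol = 307.5 mol → 615.1 eq of alkalinity.
(b) As CaCO₃: 615.1 eq × 50 g/eq = 30,750 g.
(b) Rise: 30,750 g / 284,000 L × 1000 = 108.3 mg/L.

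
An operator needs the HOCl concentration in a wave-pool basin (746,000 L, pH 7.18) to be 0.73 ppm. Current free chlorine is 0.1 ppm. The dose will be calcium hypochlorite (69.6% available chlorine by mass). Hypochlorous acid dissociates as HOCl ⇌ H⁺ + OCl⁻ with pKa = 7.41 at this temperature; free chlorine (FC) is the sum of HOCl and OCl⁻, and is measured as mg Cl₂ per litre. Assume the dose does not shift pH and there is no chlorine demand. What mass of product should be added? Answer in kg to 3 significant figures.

1.14 kg

[OCl⁻]/[HOCl] = 10^(pH − pKa) = 10^(7.18 − 7.41) = 0.5888; fraction as HOCl = 1/(1 + 0.5888) = 0.6294.
Free chlorine required for 0.73 ppm HOCl: 0.73 / 0.6294 = 1.16 ppm.
FC to add: 1.16 − 0.1 = 1.06 mg/L as Cl₂.
Cl₂ equivalent: 1.06 mg/L × 746,000 L = 790.7 g.
Product at 69.6% available Cl: 790.7 / 0.696 = 1136 g.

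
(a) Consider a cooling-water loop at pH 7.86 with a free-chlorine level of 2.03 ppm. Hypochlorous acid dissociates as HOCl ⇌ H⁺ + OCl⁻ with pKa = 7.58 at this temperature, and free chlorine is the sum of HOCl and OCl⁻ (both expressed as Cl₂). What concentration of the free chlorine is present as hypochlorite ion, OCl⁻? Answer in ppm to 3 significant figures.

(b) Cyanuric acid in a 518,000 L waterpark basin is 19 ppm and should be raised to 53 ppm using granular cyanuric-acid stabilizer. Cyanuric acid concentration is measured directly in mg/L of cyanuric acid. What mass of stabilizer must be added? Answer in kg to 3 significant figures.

(a) 1.33 ppm; (b) 17.6 kg

(a) [OCl⁻]/[HOCl] = 10^(pH − pKa) = 10^(7.86 − 7.58) = 10^0.28 = 1.905.
(a) Fraction as HOCl = 1 / (1 + 1.905) = 0.3442.
(a) OCl⁻ = (1 − 0.3442) × 2.03 ppm = 1.331 ppm.

(b) CYA to add: (53 − 19) = 34 mg/L × 518,000 L = 17,610 g cyanuric acid.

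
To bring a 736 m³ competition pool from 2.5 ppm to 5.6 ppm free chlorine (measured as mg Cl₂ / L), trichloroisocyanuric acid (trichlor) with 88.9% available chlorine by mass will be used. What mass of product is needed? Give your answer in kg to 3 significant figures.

2.57 kg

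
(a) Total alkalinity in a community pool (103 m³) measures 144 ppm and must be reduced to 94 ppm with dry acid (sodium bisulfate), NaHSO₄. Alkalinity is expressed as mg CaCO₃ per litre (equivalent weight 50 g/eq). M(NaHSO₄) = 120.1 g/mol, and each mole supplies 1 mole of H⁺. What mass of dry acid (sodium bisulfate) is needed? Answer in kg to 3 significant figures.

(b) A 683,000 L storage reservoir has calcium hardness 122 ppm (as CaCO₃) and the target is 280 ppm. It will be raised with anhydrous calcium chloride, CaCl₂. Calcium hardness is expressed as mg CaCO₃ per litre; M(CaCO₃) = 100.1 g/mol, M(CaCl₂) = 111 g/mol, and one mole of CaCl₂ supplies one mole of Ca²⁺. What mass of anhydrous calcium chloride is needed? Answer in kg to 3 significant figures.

(a) 12.4 kg; (b) 120 kg

(a) Volume: 103 m³ = 103,000 L.
(a) Alkalinity to neutralize: (144 − 94) = 50 mg/L as CaCO₃ × 103,000 L = 5150 g as CaCO₃.
(a) Equivalents of H⁺ required: 5150 ÷ 50 g/eq = 103 eq = 103 mol NaHSO₄.
(a) Mass of NaHSO₄: 103 × 120.1 = 12,370 g.

(b) Hardness to add: (280 − 122) = 158 mg/L as CaCO₃ × 683,000 L = 107,900 g as CaCO₃.
(b) Moles of Ca²⁺ (1 mol Ca²⁺ ≡ 1 mol CaCO₃): 107,900 / 100.1 g/mol = 1078 mol.
(b) Mass of CaCl₂: 1078 × 111 = 119,700 g.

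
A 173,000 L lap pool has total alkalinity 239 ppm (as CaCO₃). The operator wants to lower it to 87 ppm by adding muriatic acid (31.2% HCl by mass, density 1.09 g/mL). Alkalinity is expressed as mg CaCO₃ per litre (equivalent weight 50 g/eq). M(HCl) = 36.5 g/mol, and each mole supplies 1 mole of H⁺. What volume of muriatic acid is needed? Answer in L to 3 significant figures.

Alkalinity to neutralize: (239 − 87) = 152 mg/L as CaCO₃ × 173,000 L = 26,300 g as CaCO₃.
Equivalents of H⁺ required: 26,300 ÷ 50 g/eq = 525.9 eq = 525.9 mol HCl.
Mass of HCl: 525.9 × 36.5 = 19,200 g.
Mass of 31.2% solution: 19,200 / 0.312 = 61,530 g.
Volume: 61,530 g ÷ 1.09 g/mL = 56,450 mL.

56.4 L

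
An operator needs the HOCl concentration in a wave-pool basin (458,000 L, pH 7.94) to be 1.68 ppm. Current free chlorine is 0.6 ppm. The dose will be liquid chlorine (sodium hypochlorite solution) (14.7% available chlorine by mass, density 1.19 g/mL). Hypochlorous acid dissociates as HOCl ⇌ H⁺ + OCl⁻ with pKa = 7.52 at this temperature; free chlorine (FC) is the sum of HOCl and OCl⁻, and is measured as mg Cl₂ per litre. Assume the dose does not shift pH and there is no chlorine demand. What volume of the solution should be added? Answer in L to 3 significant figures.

[OCl⁻]/[HOCl] = 10^(pH − pKa) = 10^(7.94 − 7.52) = 2.63; fraction as HOCl = 1/(1 + 2.63) = 0.2755.
Free chlorine required for 1.68 ppm HOCl: 1.68 / 0.2755 = 6.099 ppm.
FC to add: 6.099 − 0.6 = 5.499 mg/L as Cl₂.
Cl₂ equivalent: 5.499 mg/L × 458,000 L = 2518 g.
Product at 14.7% available Cl: 2518 / 0.147 = 17,130 g.
Volume: 17,130 g ÷ 1.19 g/mL = 14,400 mL.

14.4 L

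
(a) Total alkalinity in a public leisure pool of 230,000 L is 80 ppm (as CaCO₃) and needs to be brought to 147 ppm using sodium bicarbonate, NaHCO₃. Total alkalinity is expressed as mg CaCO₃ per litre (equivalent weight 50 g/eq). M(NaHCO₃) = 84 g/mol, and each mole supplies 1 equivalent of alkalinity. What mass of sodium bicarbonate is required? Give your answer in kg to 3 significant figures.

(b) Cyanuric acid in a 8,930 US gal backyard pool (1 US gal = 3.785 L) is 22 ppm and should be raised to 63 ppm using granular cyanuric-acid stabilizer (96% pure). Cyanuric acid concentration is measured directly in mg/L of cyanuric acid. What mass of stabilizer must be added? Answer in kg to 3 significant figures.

(a) Alkalinity to add: (147 − 80) = 67 mg/L as CaCO₃ × 230,000 L = 15,410 g as CaCO₃.
(a) Equivalents: 15,410 g ÷ 50 g/eq = 308.2 eq.
(a) NaHCO₃ supplies 1 eq per mole → 308.2 mol.
(a) Mass: 308.2 mol × 84 g/mol = 25,890 g.

(b) Volume: 8,930 US gal × 3.785 L/gal = 33,800 L.
(b) CYA to add: (63 − 22) = 41 mg/L × 33,800 L = 1386 g cyanuric acid.
(b) At 96% purity: 1386 / 0.96 = 1444 g product.

(a) 25.9 kg; (b) 1.44 kg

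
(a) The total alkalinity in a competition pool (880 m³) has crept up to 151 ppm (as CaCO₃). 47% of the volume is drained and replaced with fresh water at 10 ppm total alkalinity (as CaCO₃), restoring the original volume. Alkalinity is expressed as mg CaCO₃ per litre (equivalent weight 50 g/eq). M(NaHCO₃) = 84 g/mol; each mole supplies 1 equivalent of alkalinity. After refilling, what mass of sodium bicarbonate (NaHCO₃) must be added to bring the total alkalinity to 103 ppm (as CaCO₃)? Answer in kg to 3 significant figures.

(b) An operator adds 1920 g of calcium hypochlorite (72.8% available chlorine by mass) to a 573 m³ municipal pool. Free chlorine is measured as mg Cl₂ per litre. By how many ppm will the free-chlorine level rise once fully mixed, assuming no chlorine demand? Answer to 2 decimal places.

(a) Volume: 880 m³ = 880,000 L.
(a) After draining 47% and refilling: 151 × 0.53 + 10 × 0.47 = 84.73 ppm.
(a) Deficit to target: 103 − 84.73 = 18.27 mg/L.
(a) As CaCO₃: 18.27 mg/L × 880,000 L = 16,080 g; ÷ 50 g/eq ÷ 1 = 321.6 mol NaHCO₃.
(a) Mass: 321.6 × 84 = 27,010 g.

(b) Volume: 573 m³ = 573,000 L.
(b) Available chlorine delivered: 1920 g × 0.728 = 1398 g as Cl₂.
(b) Concentration rise: 1398 g / 573,000 L = 2.439 mg/L = 2.44 ppm.

(a) 27.0 kg; (b) 2.44 ppm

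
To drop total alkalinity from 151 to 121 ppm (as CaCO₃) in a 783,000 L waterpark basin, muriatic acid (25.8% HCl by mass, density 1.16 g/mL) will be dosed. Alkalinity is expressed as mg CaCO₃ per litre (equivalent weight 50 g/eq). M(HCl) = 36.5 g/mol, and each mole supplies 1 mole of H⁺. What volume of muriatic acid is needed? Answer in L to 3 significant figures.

57.3 L

Alkalinity to neutralize: (151 − 121) = 30 mg/L as CaCO₃ × 783,000 L = 23,490 g as CaCO₃.
Equivalents of H⁺ required: 23,490 ÷ 50 g/eq = 469.8 eq = 469.8 mol HCl.
Mass of HCl: 469.8 × 36.5 = 17,150 g.
Mass of 25.8% solution: 17,150 / 0.258 = 66,460 g.
Volume: 66,460 g ÷ 1.16 g/mL = 57,300 mL.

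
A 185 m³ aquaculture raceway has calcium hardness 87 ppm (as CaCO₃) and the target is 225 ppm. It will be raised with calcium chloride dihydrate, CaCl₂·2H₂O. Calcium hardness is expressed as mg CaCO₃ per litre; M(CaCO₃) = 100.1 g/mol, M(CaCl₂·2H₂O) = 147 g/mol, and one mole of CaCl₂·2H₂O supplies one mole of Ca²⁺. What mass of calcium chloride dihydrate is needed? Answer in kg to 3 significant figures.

37.5 kg

Volume: 185 m³ = 185,000 L.
Hardness to add: (225 − 87) = 138 mg/L as CaCO₃ × 185,000 L = 25,530 g as CaCO₃.
Moles of Ca²⁺ (1 mol Ca²⁺ ≡ 1 mol CaCO₃): 25,530 / 100.1 g/mol = 255 mol.
Mass of CaCl₂·2H₂O: 255 × 147 = 37,490 g.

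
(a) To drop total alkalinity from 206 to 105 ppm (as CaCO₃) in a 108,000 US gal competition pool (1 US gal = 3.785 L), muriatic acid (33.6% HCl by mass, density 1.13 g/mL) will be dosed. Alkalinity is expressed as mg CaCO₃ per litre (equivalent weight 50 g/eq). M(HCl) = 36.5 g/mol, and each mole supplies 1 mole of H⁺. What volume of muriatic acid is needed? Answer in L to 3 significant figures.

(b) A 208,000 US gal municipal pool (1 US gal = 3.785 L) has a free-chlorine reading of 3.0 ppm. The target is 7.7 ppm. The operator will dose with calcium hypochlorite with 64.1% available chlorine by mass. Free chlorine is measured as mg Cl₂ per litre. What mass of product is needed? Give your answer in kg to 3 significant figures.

(a) Volume: 108,000 US gal × 3.785 L/gal = 408,780 L.
(a) Alkalinity to neutralize: (206 − 105) = 101 mg/L as CaCO₃ × 408,780 L = 41,290 g as CaCO₃.
(a) Equivalents of H⁺ required: 41,290 ÷ 50 g/eq = 825.7 eq = 825.7 mol HCl.
(a) Mass of HCl: 825.7 × 36.5 = 30,140 g.
(a) Mass of 33.6% solution: 30,140 / 0.336 = 89,700 g.
(a) Volume: 89,700 g ÷ 1.13 g/mL = 79,380 mL.

(b) Volume: 208,000 US gal × 3.785 L/gal = 787,280 L.
(b) Chlorine deficit: 7.7 − 3.0 = 4.7 ppm = 4.7 mg/L as Cl₂.
(b) Cl₂ equivalent needed: 4.7 mg/L × 787,280 L = 3,700,000 mg = 3700 g.
(b) Product at 64.1% available chlorine: 3700 / 0.641 = 5773 g.

(a) 79.4 L; (b) 5.77 kg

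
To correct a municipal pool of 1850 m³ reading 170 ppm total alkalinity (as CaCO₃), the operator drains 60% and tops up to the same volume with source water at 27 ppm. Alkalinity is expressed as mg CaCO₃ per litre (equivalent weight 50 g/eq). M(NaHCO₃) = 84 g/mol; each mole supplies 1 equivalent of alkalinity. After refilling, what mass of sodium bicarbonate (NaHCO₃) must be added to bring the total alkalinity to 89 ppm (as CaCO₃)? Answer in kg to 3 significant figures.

14.9 kg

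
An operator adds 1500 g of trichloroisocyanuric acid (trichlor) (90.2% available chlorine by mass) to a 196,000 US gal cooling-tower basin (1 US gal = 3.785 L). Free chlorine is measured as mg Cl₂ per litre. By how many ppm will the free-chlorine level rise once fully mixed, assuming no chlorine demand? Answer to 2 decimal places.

Volume: 196,000 US gal × 3.785 L/gal = 741,860 L.
Available chlorine delivered: 1500 g × 0.902 = 1353 g as Cl₂.
Concentration rise: 1353 g / 741,860 L = 1.824 mg/L = 1.82 ppm.

1.82 ppm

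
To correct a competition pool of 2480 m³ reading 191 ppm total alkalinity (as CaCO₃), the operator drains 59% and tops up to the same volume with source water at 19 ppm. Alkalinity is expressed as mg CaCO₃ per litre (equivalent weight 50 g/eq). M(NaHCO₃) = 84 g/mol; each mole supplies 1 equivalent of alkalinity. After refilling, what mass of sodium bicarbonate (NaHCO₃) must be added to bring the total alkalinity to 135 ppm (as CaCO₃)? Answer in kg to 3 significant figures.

189 kg

Volume: 2480 m³ = 2,480,000 L.
After draining 59% and refilling: 191 × 0.41 + 19 × 0.59 = 89.52 ppm.
Deficit to target: 135 − 89.52 = 45.48 mg/L.
As CaCO₃: 45.48 mg/L × 2,480,000 L = 112,800 g; ÷ 50 g/eq ÷ 1 = 2256 mol NaHCO₃.
Mass: 2256 × 84 = 189,500 g.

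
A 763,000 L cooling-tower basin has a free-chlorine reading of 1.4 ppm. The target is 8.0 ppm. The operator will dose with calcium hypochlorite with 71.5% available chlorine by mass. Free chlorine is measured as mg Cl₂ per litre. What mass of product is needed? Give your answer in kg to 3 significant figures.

Chlorine deficit: 8.0 − 1.4 = 6.6 ppm = 6.6 mg/L as Cl₂.
Cl₂ equivalent needed: 6.6 mg/L × 763,000 L = 5,036,000 mg = 5036 g.
Product at 71.5% available chlorine: 5036 / 0.715 = 7043 g.

7.04 kg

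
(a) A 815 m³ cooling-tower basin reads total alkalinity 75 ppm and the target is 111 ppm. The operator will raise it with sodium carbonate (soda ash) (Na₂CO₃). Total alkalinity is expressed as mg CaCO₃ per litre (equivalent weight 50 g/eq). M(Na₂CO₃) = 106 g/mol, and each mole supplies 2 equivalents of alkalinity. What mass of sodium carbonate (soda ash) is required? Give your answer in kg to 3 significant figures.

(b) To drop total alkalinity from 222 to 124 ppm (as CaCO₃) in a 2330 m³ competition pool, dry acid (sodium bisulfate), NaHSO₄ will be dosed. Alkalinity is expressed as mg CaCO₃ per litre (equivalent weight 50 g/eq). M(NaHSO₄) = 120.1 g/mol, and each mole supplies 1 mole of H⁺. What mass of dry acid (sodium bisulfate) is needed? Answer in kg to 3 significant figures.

(a) 31.1 kg; (b) 548 kg

(a) Volume: 815 m³ = 815,000 L.
(a) Alkalinity to add: (111 − 75) = 36 mg/L as CaCO₃ × 815,000 L = 29,340 g as CaCO₃.
(a) Equivalents: 29,340 g ÷ 50 g/eq = 586.8 eq.
(a) Each mole of Na₂CO₃ supplies 2 eq, so 586.8 / 2 = 293.4 mol.
(a) Mass: 293.4 mol × 106 g/mol = 31,100 g.

(b) Volume: 2330 m³ = 2,330,000 L.
(b) Alkalinity to neutralize: (222 − 124) = 98 mg/L as CaCO₃ × 2,330,000 L = 228,300 g as CaCO₃.
(b) Equivalents of H⁺ required: 228,300 ÷ 50 g/eq = 4567 eq = 4567 mol NaHSO₄.
(b) Mass of NaHSO₄: 4567 × 120.1 = 548,500 g.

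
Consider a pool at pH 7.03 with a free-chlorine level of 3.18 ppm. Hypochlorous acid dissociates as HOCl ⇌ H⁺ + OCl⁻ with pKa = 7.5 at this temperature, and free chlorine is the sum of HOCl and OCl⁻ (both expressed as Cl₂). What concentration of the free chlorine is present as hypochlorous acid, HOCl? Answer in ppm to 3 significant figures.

[OCl⁻]/[HOCl] = 10^(pH − pKa) = 10^(7.03 − 7.5) = 10^-0.47 = 0.3388.
Fraction as HOCl = 1 / (1 + 0.3388) = 0.7469.
HOCl = 0.7469 × 3.18 ppm = 2.375 ppm.

2.38 ppm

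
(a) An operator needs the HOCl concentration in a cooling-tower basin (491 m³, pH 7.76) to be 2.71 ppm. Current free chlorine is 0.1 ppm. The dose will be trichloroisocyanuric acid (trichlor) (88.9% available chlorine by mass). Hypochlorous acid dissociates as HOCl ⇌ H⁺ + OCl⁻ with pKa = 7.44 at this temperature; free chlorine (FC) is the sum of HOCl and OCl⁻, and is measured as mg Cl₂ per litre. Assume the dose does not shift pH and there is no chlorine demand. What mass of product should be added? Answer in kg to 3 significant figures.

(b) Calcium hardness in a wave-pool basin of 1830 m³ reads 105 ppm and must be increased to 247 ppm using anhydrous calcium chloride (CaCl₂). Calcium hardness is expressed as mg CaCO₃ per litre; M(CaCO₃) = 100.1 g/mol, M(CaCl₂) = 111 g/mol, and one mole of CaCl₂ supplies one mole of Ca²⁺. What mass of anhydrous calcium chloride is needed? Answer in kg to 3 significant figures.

(a) Volume: 491 m³ = 491,000 L.
(a) [OCl⁻]/[HOCl] = 10^(pH − pKa) = 10^(7.76 − 7.44) = 2.089; fraction as HOCl = 1/(1 + 2.089) = 0.3237.
(a) Free chlorine required for 2.71 ppm HOCl: 2.71 / 0.3237 = 8.372 ppm.
(a) FC to add: 8.372 − 0.1 = 8.272 mg/L as Cl₂.
(a) Cl₂ equivalent: 8.272 mg/L × 491,000 L = 4062 g.
(a) Product at 88.9% available Cl: 4062 / 0.889 = 4569 g.

(b) Volume: 1830 m³ = 1,830,000 L.
(b) Hardness to add: (247 − 105) = 142 mg/L as CaCO₃ × 1,830,000 L = 259,900 g as CaCO₃.
(b) Moles of Ca²⁺ (1 mol Ca²⁺ ≡ 1 mol CaCO₃): 259,900 / 100.1 g/mol = 2596 mol.
(b) Mass of CaCl₂: 2596 × 111 = 288,200 g.

(a) 4.57 kg; (b) 288 kg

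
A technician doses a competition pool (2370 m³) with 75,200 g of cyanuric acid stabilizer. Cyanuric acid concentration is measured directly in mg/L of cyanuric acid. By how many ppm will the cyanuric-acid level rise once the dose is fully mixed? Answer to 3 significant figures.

31.7 ppm

Volume: 2370 m³ = 2,370,000 L.
Rise: 75,200 g / 2,370,000 L × 1000 = 31.73 mg/L.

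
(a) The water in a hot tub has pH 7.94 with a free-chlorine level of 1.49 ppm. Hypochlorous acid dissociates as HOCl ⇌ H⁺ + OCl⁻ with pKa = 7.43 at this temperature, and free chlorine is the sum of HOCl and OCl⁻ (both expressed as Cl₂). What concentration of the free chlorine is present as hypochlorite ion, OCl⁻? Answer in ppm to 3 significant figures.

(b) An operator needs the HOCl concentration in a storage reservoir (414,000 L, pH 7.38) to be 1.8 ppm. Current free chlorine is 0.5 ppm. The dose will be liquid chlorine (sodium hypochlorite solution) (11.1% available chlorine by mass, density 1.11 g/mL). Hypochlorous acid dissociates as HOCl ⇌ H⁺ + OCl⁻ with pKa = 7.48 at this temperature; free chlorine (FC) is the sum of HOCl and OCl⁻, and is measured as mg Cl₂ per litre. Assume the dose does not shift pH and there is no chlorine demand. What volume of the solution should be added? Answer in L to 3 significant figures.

(a) [OCl⁻]/[HOCl] = 10^(pH − pKa) = 10^(7.94 − 7.43) = 10^0.51 = 3.236.
(a) Fraction as HOCl = 1 / (1 + 3.236) = 0.2361.
(a) OCl⁻ = (1 − 0.2361) × 1.49 ppm = 1.138 ppm.

(b) [OCl⁻]/[HOCl] = 10^(pH − pKa) = 10^(7.38 − 7.48) = 0.7943; fraction as HOCl = 1/(1 + 0.7943) = 0.5573.
(b) Free chlorine required for 1.8 ppm HOCl: 1.8 / 0.5573 = 3.23 ppm.
(b) FC to add: 3.23 − 0.5 = 2.73 mg/L as Cl₂.
(b) Cl₂ equivalent: 2.73 mg/L × 414,000 L = 1130 g.
(b) Product at 11.1% available Cl: 1130 / 0.111 = 10,180 g.
(b) Volume: 10,180 g ÷ 1.11 g/mL = 9172 mL.

(a) 1.14 ppm; (b) 9.17 L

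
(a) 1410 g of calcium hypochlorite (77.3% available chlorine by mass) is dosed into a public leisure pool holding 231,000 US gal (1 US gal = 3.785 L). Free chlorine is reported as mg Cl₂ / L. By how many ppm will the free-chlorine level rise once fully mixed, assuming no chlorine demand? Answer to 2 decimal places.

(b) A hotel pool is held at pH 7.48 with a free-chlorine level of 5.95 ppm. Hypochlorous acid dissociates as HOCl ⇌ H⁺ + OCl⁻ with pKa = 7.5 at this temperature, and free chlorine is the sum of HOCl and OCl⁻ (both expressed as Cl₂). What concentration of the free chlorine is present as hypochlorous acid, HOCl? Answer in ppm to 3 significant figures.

(a) 1.25 ppm; (b) 3.04 ppm

(a) Volume: 231,000 US gal × 3.785 L/gal = 874,335 L.
(a) Available chlorine delivered: 1410 g × 0.773 = 1090 g as Cl₂.
(a) Concentration rise: 1090 g / 874,335 L = 1.247 mg/L = 1.25 ppm.

(b) [OCl⁻]/[HOCl] = 10^(pH − pKa) = 10^(7.48 − 7.5) = 10^-0.02 = 0.955.
(b) Fraction as HOCl = 1 / (1 + 0.955) = 0.5115.
(b) HOCl = 0.5115 × 5.95 ppm = 3.043 ppm.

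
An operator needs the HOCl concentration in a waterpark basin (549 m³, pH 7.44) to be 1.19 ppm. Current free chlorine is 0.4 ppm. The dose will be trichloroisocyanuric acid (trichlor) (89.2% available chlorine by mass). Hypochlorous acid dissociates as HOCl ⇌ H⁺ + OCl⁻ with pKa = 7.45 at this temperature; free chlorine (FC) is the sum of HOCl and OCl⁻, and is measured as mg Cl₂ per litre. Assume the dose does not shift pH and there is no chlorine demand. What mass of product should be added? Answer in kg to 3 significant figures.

Volume: 549 m³ = 549,000 L.
[OCl⁻]/[HOCl] = 10^(pH − pKa) = 10^(7.44 − 7.45) = 0.9772; fraction as HOCl = 1/(1 + 0.9772) = 0.5058.
Free chlorine required for 1.19 ppm HOCl: 1.19 / 0.5058 = 2.353 ppm.
FC to add: 2.353 − 0.4 = 1.953 mg/L as Cl₂.
Cl₂ equivalent: 1.953 mg/L × 549,000 L = 1072 g.
Product at 89.2% available Cl: 1072 / 0.892 = 1202 g.

1.20 kg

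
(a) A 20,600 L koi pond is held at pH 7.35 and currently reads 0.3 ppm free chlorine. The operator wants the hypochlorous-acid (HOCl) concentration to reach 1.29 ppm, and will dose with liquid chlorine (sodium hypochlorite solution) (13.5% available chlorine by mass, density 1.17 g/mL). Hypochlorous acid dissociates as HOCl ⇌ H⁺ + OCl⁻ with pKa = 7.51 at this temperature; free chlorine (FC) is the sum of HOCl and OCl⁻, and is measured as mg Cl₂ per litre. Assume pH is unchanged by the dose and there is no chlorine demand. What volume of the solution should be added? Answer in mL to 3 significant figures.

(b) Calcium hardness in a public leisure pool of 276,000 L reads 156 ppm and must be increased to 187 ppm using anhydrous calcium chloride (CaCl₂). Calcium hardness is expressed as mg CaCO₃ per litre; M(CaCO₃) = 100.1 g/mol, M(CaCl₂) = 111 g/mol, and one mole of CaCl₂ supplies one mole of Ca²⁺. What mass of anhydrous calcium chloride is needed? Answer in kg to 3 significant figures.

(a) [OCl⁻]/[HOCl] = 10^(pH − pKa) = 10^(7.35 − 7.51) = 0.6918; fraction as HOCl = 1/(1 + 0.6918) = 0.5911.
(a) Free chlorine required for 1.29 ppm HOCl: 1.29 / 0.5911 = 2.182 ppm.
(a) FC to add: 2.182 − 0.3 = 1.882 mg/L as Cl₂.
(a) Cl₂ equivalent: 1.882 mg/L × 20,600 L = 38.78 g.
(a) Product at 13.5% available Cl: 38.78 / 0.135 = 287.2 g.
(a) Volume: 287.2 g ÷ 1.17 g/mL = 245.5 mL.

(b) Hardness to add: (187 − 156) = 31 mg/L as CaCO₃ × 276,000 L = 8556 g as CaCO₃.
(b) Moles of Ca²⁺ (1 mol Ca²⁺ ≡ 1 mol CaCO₃): 8556 / 100.1 g/mol = 85.47 mol.
(b) Mass of CaCl₂: 85.47 × 111 = 9488 g.

(a) 246 mL; (b) 9.49 kg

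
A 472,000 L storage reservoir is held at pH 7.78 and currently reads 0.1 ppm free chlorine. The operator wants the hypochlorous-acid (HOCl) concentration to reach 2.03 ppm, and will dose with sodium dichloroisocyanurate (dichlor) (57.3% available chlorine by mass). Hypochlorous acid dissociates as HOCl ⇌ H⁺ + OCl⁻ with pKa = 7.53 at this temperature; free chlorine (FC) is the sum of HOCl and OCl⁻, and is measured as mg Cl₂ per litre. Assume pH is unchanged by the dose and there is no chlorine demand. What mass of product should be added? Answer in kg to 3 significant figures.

4.56 kg

[OCl⁻]/[HOCl] = 10^(pH − pKa) = 10^(7.78 − 7.53) = 1.778; fraction as HOCl = 1/(1 + 1.778) = 0.3599.
Free chlorine required for 2.03 ppm HOCl: 2.03 / 0.3599 = 5.64 ppm.
FC to add: 5.64 − 0.1 = 5.54 mg/L as Cl₂.
Cl₂ equivalent: 5.54 mg/L × 472,000 L = 2615 g.
Product at 57.3% available Cl: 2615 / 0.573 = 4563 g.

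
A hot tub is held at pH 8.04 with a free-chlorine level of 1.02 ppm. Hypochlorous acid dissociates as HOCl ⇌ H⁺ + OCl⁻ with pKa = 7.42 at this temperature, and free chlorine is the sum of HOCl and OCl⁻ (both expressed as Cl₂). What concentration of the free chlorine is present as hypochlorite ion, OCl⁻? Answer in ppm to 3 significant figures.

0.823 ppm

[OCl⁻]/[HOCl] = 10^(pH − pKa) = 10^(8.04 − 7.42) = 10^0.62 = 4.169.
Fraction as HOCl = 1 / (1 + 4.169) = 0.1935.
OCl⁻ = (1 − 0.1935) × 1.02 ppm = 0.8227 ppm.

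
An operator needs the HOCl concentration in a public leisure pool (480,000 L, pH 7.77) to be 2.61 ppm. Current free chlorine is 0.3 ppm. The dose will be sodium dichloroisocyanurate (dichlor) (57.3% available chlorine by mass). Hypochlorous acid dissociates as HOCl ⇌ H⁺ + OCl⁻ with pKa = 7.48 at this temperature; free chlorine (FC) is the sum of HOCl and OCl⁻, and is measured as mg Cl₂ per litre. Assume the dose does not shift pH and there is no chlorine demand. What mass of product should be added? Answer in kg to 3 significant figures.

6.20 kg

[OCl⁻]/[HOCl] = 10^(pH − pKa) = 10^(7.77 − 7.48) = 1.95; fraction as HOCl = 1/(1 + 1.95) = 0.339.
Free chlorine required for 2.61 ppm HOCl: 2.61 / 0.339 = 7.699 ppm.
FC to add: 7.699 − 0.3 = 7.399 mg/L as Cl₂.
Cl₂ equivalent: 7.399 mg/L × 480,000 L = 3552 g.
Product at 57.3% available Cl: 3552 / 0.573 = 6198 g.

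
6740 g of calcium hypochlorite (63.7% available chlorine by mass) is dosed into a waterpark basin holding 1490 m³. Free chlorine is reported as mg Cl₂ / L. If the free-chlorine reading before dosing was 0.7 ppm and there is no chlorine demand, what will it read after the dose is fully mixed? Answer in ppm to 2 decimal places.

Volume: 1490 m³ = 1,490,000 L.
Available chlorine delivered: 6740 g × 0.637 = 4293 g as Cl₂.
Concentration rise: 4293 g / 1,490,000 L = 2.881 mg/L = 2.88 ppm.
Final FC: 0.7 + 2.88 = 3.58 ppm.

3.58 ppm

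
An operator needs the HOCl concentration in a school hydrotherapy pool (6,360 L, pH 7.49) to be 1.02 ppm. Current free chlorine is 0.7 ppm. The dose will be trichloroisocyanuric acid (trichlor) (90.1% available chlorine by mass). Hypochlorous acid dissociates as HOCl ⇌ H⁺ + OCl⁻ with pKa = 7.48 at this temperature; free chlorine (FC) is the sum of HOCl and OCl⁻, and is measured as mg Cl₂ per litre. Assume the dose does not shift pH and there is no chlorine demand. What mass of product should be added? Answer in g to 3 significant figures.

[OCl⁻]/[HOCl] = 10^(pH − pKa) = 10^(7.49 − 7.48) = 1.023; fraction as HOCl = 1/(1 + 1.023) = 0.4942.
Free chlorine required for 1.02 ppm HOCl: 1.02 / 0.4942 = 2.064 ppm.
FC to add: 2.064 − 0.7 = 1.364 mg/L as Cl₂.
Cl₂ equivalent: 1.364 mg/L × 6,360 L = 8.674 g.
Product at 90.1% available Cl: 8.674 / 0.901 = 9.627 g.

9.63 g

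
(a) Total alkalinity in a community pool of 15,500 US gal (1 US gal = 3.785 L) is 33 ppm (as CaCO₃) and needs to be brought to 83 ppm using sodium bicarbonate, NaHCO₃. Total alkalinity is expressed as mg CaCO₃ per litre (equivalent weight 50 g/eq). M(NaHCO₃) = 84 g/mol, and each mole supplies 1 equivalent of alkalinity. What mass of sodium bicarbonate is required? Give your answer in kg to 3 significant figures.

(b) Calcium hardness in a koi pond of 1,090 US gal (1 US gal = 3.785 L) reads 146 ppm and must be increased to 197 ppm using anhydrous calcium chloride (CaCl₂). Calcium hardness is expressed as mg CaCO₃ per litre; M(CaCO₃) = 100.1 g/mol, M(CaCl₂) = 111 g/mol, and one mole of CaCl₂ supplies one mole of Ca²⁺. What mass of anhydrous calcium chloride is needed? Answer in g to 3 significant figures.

(a) Volume: 15,500 US gal × 3.785 L/gal = 58,668 L.
(a) Alkalinity to add: (83 − 33) = 50 mg/L as CaCO₃ × 58,668 L = 2933 g as CaCO₃.
(a) Equivalents: 2933 g ÷ 50 g/eq = 58.67 eq.
(a) NaHCO₃ supplies 1 eq per mole → 58.67 mol.
(a) Mass: 58.67 mol × 84 g/mol = 4928 g.

(b) Volume: 1,090 US gal × 3.785 L/gal = 4,126 L.
(b) Hardness to add: (197 − 146) = 51 mg/L as CaCO₃ × 4,126 L = 210.4 g as CaCO₃.
(b) Moles of Ca²⁺ (1 mol Ca²⁺ ≡ 1 mol CaCO₃): 210.4 / 100.1 g/mol = 2.102 mol.
(b) Mass of CaCl₂: 2.102 × 111 = 233.3 g.

(a) 4.93 kg; (b) 233 g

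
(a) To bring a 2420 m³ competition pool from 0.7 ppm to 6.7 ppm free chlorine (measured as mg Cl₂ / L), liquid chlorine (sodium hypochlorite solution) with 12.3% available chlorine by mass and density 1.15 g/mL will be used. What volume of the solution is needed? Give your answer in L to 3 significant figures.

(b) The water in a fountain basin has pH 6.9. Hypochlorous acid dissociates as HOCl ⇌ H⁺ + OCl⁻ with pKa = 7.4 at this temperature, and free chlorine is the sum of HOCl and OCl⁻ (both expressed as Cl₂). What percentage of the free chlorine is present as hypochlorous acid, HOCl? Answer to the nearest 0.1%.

(a) 103 L; (b) 76.0%

(a) Volume: 2420 m³ = 2,420,000 L.
(a) Chlorine deficit: 6.7 − 0.7 = 6 ppm = 6 mg/L as Cl₂.
(a) Cl₂ equivalent needed: 6 mg/L × 2,420,000 L = 14,520,000 mg = 14,520 g.
(a) Product at 12.3% available chlorine: 14,520 / 0.123 = 118,000 g.
(a) Volume at density 1.15 g/mL: 118,000 g ÷ 1.15 g/mL = 102,700 mL.

(b) [OCl⁻]/[HOCl] = 10^(pH − pKa) = 10^(6.9 − 7.4) = 10^-0.50 = 0.3162.
(b) Fraction as HOCl = 1 / (1 + 0.3162) = 0.7597.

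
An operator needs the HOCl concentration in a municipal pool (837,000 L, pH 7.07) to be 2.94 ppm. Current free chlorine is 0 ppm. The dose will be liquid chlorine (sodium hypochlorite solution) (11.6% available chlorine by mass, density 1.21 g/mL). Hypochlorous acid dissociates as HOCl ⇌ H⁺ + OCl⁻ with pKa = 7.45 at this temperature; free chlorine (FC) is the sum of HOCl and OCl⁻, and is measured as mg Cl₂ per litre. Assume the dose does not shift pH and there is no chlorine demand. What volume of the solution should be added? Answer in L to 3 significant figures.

24.8 L

[OCl⁻]/[HOCl] = 10^(pH − pKa) = 10^(7.07 − 7.45) = 0.4169; fraction as HOCl = 1/(1 + 0.4169) = 0.7058.
Free chlorine required for 2.94 ppm HOCl: 2.94 / 0.7058 = 4.166 ppm.
FC to add: 4.166 − 0 = 4.166 mg/L as Cl₂.
Cl₂ equivalent: 4.166 mg/L × 837,000 L = 3487 g.
Product at 11.6% available Cl: 3487 / 0.116 = 30,060 g.
Volume: 30,060 g ÷ 1.21 g/mL = 24,840 mL.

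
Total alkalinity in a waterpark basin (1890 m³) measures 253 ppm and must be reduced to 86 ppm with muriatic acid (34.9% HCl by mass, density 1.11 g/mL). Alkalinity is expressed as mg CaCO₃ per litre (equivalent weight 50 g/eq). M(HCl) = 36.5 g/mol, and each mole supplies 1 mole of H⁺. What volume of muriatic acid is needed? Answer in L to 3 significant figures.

595 L

Volume: 1890 m³ = 1,890,000 L.
Alkalinity to neutralize: (253 − 86) = 167 mg/L as CaCO₃ × 1,890,000 L = 315,600 g as CaCO₃.
Equivalents of H⁺ required: 315,600 ÷ 50 g/eq = 6313 eq = 6313 mol HCl.
Mass of HCl: 6313 × 36.5 = 230,400 g.
Mass of 34.9% solution: 230,400 / 0.349 = 660,200 g.
Volume: 660,200 g ÷ 1.11 g/mL = 594,800 mL.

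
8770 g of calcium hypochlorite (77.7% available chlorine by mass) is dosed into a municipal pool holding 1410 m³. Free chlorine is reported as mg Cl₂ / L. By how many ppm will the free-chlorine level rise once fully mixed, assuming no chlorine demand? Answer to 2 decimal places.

4.83 ppm

Volume: 1410 m³ = 1,410,000 L.
Available chlorine delivered: 8770 g × 0.777 = 6814 g as Cl₂.
Concentration rise: 6814 g / 1,410,000 L = 4.833 mg/L = 4.83 ppm.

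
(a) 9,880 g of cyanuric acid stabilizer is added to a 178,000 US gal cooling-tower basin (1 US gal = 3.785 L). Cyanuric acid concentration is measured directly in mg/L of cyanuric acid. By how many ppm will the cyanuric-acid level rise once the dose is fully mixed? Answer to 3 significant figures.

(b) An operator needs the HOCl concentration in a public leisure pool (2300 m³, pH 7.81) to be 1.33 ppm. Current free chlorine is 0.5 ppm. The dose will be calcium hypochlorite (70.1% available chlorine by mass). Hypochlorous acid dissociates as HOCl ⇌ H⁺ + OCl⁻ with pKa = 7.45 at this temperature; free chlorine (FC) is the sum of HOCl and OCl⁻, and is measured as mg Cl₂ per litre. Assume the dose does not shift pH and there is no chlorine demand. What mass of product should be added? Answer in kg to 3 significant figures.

(a) 14.7 ppm; (b) 12.7 kg

(a) Volume: 178,000 US gal × 3.785 L/gal = 673,730 L.
(a) Rise: 9,880 g / 673,730 L × 1000 = 14.66 mg/L.

(b) Volume: 2300 m³ = 2,300,000 L.
(b) [OCl⁻]/[HOCl] = 10^(pH − pKa) = 10^(7.81 − 7.45) = 2.291; fraction as HOCl = 1/(1 + 2.291) = 0.3039.
(b) Free chlorine required for 1.33 ppm HOCl: 1.33 / 0.3039 = 4.377 ppm.
(b) FC to add: 4.377 − 0.5 = 3.877 mg/L as Cl₂.
(b) Cl₂ equivalent: 3.877 mg/L × 2,300,000 L = 8917 g.
(b) Product at 70.1% available Cl: 8917 / 0.701 = 12,720 g.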